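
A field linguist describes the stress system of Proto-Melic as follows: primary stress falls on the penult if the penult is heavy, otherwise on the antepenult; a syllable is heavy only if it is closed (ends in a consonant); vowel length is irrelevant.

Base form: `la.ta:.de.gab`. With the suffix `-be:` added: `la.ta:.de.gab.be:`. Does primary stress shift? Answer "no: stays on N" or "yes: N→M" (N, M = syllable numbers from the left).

Base `la.ta:.de.gab` (4 syllables):
  Weights: 2 ta: L, 3 de L, 4 gab H.
  The penult (syllable 3, de) is light, so stress falls on the antepenult (syllable 2, ta:).
  → primary stress on syllable 2.
Suffixed `la.ta:.de.gab.be:` (5 syllables):
  Weights: 3 de L, 4 gab H, 5 be: L.
  The penult (syllable 4, gab) is heavy, so it takes stress.
  → primary stress on syllable 4.

yes: 2→4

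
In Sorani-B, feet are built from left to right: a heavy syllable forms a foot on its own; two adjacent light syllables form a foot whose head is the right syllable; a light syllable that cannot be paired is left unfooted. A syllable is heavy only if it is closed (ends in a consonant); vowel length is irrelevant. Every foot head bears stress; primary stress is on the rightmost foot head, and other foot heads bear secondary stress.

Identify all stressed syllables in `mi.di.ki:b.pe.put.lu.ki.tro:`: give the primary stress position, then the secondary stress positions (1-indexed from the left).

Weights: 1 mi L, 2 di L, 3 ki:b H, 4 pe L, 5 put H, 6 lu L, 7 ki L, 8 tro: L.
Parse left to right (heavy = foot alone; LL = one foot; stranded L unfooted): (mi.ˈdi) (ˈki:b) pe (ˈput) (lu.ˈki) tro:.
Foot heads: 2, 3, 5, 7.
Primary stress on the rightmost head = syllable 7.
Secondary stress on 2, 3, 5: mi.ˌdi.ˌki:b.pe.ˌput.lu.ˈki.tro:.

primary 7, secondary 2, 3, 5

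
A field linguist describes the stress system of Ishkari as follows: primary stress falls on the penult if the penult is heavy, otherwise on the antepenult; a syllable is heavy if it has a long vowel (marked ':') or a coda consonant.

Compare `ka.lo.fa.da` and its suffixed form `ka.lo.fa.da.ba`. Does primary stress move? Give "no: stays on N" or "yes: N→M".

yes: 2→3

Base `ka.lo.fa.da` (4 syllables):
  Weights: 2 lo L, 3 fa L, 4 da L.
  The penult (syllable 3, fa) is light, so stress falls on the antepenult (syllable 2, lo).
  → primary stress on syllable 2.
Suffixed `ka.lo.fa.da.ba` (5 syllables):
  Weights: 3 fa L, 4 da L, 5 ba L.
  The penult (syllable 4, da) is light, so stress falls on the antepenult (syllable 3, fa).
  → primary stress on syllable 3.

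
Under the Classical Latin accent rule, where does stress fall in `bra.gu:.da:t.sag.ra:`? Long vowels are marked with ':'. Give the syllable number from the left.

Classical Latin: stress the penult if heavy (long vowel or closed), else the antepenult.
Weights: 3 da:t H, 4 sag H, 5 ra: H.
The penult (syllable 4, sag) is heavy, so it takes stress.
Stress on syllable 4: bra.gu:.da:t.ˈsag.ra:.

4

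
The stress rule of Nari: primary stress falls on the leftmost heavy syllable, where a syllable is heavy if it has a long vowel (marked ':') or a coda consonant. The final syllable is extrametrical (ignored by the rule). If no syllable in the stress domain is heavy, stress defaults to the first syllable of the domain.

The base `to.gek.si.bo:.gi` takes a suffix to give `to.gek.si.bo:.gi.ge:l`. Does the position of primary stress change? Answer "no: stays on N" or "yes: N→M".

no: stays on 2

Base `to.gek.si.bo:.gi` (5 syllables):
  The final syllable (5, gi) is extrametrical; the stress domain is syllables 1–4.
  Weights: 1 to L, 2 gek H, 3 si L, 4 bo: H.
  Heavy syllables in the domain: 2, 4. The leftmost is syllable 2 (gek).
  → primary stress on syllable 2.
Suffixed `to.gek.si.bo:.gi.ge:l` (6 syllables):
  The final syllable (6, ge:l) is extrametrical; the stress domain is syllables 1–5.
  Weights: 1 to L, 2 gek H, 3 si L, 4 bo: H, 5 gi L.
  Heavy syllables in the domain: 2, 4. The leftmost is syllable 2 (gek).
  → primary stress on syllable 2.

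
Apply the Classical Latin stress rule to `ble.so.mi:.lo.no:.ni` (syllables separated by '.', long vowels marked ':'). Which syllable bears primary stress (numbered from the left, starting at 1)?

Classical Latin: stress the penult if heavy (long vowel or closed), else the antepenult.
Weights: 4 lo L, 5 no: H, 6 ni L.
The penult (syllable 5, no:) is heavy, so it takes stress.
Stress on syllable 5: ble.so.mi:.lo.ˈno:.ni.

5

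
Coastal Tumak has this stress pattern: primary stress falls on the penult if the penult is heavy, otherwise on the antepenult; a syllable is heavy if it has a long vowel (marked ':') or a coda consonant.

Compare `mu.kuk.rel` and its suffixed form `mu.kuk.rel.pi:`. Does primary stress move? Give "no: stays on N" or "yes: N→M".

yes: 2→3

Base `mu.kuk.rel` (3 syllables):
  Weights: 1 mu L, 2 kuk H, 3 rel H.
  The penult (syllable 2, kuk) is heavy, so it takes stress.
  → primary stress on syllable 2.
Suffixed `mu.kuk.rel.pi:` (4 syllables):
  Weights: 2 kuk H, 3 rel H, 4 pi: H.
  The penult (syllable 3, rel) is heavy, so it takes stress.
  → primary stress on syllable 3.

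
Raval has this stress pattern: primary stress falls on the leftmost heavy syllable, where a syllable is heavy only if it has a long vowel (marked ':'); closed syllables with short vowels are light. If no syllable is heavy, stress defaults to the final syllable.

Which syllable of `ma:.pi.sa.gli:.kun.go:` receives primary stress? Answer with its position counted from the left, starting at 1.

1

Weights: 1 ma: H, 2 pi L, 3 sa L, 4 gli: H, 5 kun L, 6 go: H.
Heavy syllables in the domain: 1, 4, 6. The leftmost is syllable 1 (ma:).
Primary stress: syllable 1 → ˈma:.pi.sa.gli:.kun.go:.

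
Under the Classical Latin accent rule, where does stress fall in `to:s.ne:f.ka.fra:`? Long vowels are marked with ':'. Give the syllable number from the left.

2

Classical Latin: stress the penult if heavy (long vowel or closed), else the antepenult.
Weights: 2 ne:f H, 3 ka L, 4 fra: H.
The penult (syllable 3, ka) is light, so stress falls on the antepenult (syllable 2, ne:f).
Stress on syllable 2: to:s.ˈne:f.ka.fra:.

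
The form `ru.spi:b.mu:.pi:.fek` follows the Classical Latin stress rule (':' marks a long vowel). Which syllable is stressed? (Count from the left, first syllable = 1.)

4

Classical Latin: stress the penult if heavy (long vowel or closed), else the antepenult.
Weights: 3 mu: H, 4 pi: H, 5 fek H.
The penult (syllable 4, pi:) is heavy, so it takes stress.
Stress on syllable 4: ru.spi:b.mu:.ˈpi:.fek.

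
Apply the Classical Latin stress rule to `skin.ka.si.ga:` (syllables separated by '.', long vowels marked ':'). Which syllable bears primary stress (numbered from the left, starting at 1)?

2

Classical Latin: stress the penult if heavy (long vowel or closed), else the antepenult.
Weights: 2 ka L, 3 si L, 4 ga: H.
The penult (syllable 3, si) is light, so stress falls on the antepenult (syllable 2, ka).
Stress on syllable 2: skin.ˈka.si.ga:.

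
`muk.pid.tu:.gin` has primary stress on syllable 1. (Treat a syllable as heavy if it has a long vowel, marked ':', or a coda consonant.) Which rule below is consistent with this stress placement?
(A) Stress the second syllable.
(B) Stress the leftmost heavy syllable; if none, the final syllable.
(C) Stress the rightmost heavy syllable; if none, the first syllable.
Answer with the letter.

B

Rule A → syllable 2 (observed: 1).
Rule B → syllable 1 ✓.
Rule C → syllable 4 (observed: 1).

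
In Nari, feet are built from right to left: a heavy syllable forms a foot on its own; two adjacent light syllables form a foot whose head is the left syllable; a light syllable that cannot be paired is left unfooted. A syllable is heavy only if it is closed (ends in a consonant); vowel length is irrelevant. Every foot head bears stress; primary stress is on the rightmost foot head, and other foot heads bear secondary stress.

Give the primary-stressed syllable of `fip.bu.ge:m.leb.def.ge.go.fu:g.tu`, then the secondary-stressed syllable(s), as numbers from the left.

primary 8, secondary 1, 3, 4, 5, 6

Weights: 1 fip H, 2 bu L, 3 ge:m H, 4 leb H, 5 def H, 6 ge L, 7 go L, 8 fu:g H, 9 tu L.
Parse right to left (heavy = foot alone; LL = one foot; stranded L unfooted): (ˈfip) bu (ˈge:m) (ˈleb) (ˈdef) (ˈge.go) (ˈfu:g) tu.
Foot heads: 1, 3, 4, 5, 6, 8.
Primary stress on the rightmost head = syllable 8.
Secondary stress on 1, 3, 4, 5, 6: ˌfip.bu.ˌge:m.ˌleb.ˌdef.ˌge.go.ˈfu:g.tu.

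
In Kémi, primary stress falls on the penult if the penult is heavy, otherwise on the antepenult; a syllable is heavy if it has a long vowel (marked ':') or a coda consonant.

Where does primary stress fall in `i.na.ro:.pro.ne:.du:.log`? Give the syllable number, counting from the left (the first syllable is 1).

Weights: 5 ne: H, 6 du: H, 7 log H.
The penult (syllable 6, du:) is heavy, so it takes stress.
Primary stress: syllable 6 → i.na.ro:.pro.ne:.ˈdu:.log.

6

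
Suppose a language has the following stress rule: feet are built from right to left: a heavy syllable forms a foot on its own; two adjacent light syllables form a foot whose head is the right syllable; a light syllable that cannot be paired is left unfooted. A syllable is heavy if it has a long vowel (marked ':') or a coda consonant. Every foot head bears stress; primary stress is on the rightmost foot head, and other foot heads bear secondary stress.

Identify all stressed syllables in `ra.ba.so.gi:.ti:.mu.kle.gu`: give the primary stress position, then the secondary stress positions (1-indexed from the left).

primary 8, secondary 3, 4, 5

Weights: 1 ra L, 2 ba L, 3 so L, 4 gi: H, 5 ti: H, 6 mu L, 7 kle L, 8 gu L.
Parse right to left (heavy = foot alone; LL = one foot; stranded L unfooted): ra (ba.ˈso) (ˈgi:) (ˈti:) mu (kle.ˈgu).
Foot heads: 3, 4, 5, 8.
Primary stress on the rightmost head = syllable 8.
Secondary stress on 3, 4, 5: ra.ba.ˌso.ˌgi:.ˌti:.mu.kle.ˈgu.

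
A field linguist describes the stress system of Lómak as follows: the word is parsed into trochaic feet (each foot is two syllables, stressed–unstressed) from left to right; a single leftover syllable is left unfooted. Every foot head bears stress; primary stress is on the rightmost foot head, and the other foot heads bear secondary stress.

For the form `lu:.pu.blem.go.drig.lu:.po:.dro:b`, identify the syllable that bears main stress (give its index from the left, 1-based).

7

Parse left to right into trochaic (ˈσσ) feet: (ˈlu:.pu) (ˈblem.go) (ˈdrig.lu:) (ˈpo:.dro:b).
Foot heads (stressed positions): 1, 3, 5, 7.
End Rule Rightmost: primary stress on the rightmost head = syllable 7.
Primary stress: syllable 7 → lu:.pu.blem.go.drig.lu:.ˈpo:.dro:b.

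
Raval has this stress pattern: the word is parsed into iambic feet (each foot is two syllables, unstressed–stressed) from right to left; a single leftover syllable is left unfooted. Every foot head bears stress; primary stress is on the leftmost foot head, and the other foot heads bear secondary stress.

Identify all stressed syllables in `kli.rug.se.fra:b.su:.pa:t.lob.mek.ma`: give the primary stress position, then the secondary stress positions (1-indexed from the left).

primary 3, secondary 5, 7, 9

Parse right to left into iambic (σˈσ) feet: kli (rug.ˈse) (fra:b.ˈsu:) (pa:t.ˈlob) (mek.ˈma). Syllable 1 is left unfooted.
Foot heads (stressed positions): 3, 5, 7, 9.
End Rule Leftmost: primary stress on the leftmost head = syllable 3.
Secondary stress on 5, 7, 9: kli.rug.ˈse.fra:b.ˌsu:.pa:t.ˌlob.mek.ˌma.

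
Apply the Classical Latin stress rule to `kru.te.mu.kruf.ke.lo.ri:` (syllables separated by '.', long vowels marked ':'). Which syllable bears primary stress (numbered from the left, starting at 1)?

Classical Latin: stress the penult if heavy (long vowel or closed), else the antepenult.
Weights: 5 ke L, 6 lo L, 7 ri: H.
The penult (syllable 6, lo) is light, so stress falls on the antepenult (syllable 5, ke).
Stress on syllable 5: kru.te.mu.kruf.ˈke.lo.ri:.

5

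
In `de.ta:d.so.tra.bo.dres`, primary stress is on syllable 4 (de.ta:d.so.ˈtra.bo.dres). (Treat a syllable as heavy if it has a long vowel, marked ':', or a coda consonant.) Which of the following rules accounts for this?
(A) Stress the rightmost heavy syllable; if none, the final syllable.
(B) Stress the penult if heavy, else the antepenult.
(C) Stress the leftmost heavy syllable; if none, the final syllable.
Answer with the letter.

B

Rule A → syllable 6 (observed: 4).
Rule B → syllable 4 ✓.
Rule C → syllable 2 (observed: 4).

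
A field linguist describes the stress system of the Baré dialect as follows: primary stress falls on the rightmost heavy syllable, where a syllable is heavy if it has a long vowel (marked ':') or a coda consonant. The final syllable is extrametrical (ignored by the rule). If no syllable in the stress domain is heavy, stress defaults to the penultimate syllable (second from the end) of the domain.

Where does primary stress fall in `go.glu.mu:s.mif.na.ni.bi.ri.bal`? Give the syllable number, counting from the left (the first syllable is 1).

The final syllable (9, bal) is extrametrical; the stress domain is syllables 1–8.
Weights: 1 go L, 2 glu L, 3 mu:s H, 4 mif H, 5 na L, 6 ni L, 7 bi L, 8 ri L.
Heavy syllables in the domain: 3, 4. The rightmost is syllable 4 (mif).
Primary stress: syllable 4 → go.glu.mu:s.ˈmif.na.ni.bi.ri.bal.

4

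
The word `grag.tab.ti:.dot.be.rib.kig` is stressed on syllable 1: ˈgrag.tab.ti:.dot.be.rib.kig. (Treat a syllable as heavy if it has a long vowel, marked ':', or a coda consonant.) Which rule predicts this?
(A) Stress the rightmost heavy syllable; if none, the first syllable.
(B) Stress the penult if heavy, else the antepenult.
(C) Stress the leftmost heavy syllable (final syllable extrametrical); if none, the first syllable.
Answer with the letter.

C

Rule A → syllable 7 (observed: 1).
Rule B → syllable 6 (observed: 1).
Rule C → syllable 1 ✓.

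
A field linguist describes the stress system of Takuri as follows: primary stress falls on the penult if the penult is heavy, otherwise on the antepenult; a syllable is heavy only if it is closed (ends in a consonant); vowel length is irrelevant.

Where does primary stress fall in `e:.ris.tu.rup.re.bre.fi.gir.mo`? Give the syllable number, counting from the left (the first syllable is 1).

8

Weights: 7 fi L, 8 gir H, 9 mo L.
The penult (syllable 8, gir) is heavy, so it takes stress.
Primary stress: syllable 8 → e:.ris.tu.rup.re.bre.fi.ˈgir.mo.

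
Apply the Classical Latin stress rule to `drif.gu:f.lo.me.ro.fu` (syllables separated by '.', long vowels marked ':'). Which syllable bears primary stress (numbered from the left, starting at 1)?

4

Classical Latin: stress the penult if heavy (long vowel or closed), else the antepenult.
Weights: 4 me L, 5 ro L, 6 fu L.
The penult (syllable 5, ro) is light, so stress falls on the antepenult (syllable 4, me).
Stress on syllable 4: drif.gu:f.lo.ˈme.ro.fu.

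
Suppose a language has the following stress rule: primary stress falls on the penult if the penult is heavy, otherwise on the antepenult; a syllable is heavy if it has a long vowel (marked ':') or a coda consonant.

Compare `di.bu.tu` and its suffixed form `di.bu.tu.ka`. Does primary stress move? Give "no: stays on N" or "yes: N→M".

Base `di.bu.tu` (3 syllables):
  Weights: 1 di L, 2 bu L, 3 tu L.
  The penult (syllable 2, bu) is light, so stress falls on the antepenult (syllable 1, di).
  → primary stress on syllable 1.
Suffixed `di.bu.tu.ka` (4 syllables):
  Weights: 2 bu L, 3 tu L, 4 ka L.
  The penult (syllable 3, tu) is light, so stress falls on the antepenult (syllable 2, bu).
  → primary stress on syllable 2.

yes: 1→2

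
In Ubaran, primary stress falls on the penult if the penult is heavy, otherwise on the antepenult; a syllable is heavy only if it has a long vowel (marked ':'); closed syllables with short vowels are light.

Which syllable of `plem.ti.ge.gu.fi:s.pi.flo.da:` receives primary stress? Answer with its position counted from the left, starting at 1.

Weights: 6 pi L, 7 flo L, 8 da: H.
The penult (syllable 7, flo) is light, so stress falls on the antepenult (syllable 6, pi).
Primary stress: syllable 6 → plem.ti.ge.gu.fi:s.ˈpi.flo.da:.

6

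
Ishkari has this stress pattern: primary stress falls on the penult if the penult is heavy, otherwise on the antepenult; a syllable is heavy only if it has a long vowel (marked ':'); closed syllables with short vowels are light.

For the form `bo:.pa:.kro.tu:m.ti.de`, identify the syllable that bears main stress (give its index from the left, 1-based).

Weights: 4 tu:m H, 5 ti L, 6 de L.
The penult (syllable 5, ti) is light, so stress falls on the antepenult (syllable 4, tu:m).
Primary stress: syllable 4 → bo:.pa:.kro.ˈtu:m.ti.de.

4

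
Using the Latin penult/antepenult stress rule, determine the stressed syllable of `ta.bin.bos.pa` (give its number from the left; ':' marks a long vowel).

Classical Latin: stress the penult if heavy (long vowel or closed), else the antepenult.
Weights: 2 bin H, 3 bos H, 4 pa L.
The penult (syllable 3, bos) is heavy, so it takes stress.
Stress on syllable 3: ta.bin.ˈbos.pa.

3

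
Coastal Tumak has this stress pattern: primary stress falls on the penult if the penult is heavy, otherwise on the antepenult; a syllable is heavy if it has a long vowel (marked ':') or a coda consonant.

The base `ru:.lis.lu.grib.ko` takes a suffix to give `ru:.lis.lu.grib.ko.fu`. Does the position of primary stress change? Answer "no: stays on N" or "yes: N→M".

no: stays on 4

Base `ru:.lis.lu.grib.ko` (5 syllables):
  Weights: 3 lu L, 4 grib H, 5 ko L.
  The penult (syllable 4, grib) is heavy, so it takes stress.
  → primary stress on syllable 4.
Suffixed `ru:.lis.lu.grib.ko.fu` (6 syllables):
  Weights: 4 grib H, 5 ko L, 6 fu L.
  The penult (syllable 5, ko) is light, so stress falls on the antepenult (syllable 4, grib).
  → primary stress on syllable 4.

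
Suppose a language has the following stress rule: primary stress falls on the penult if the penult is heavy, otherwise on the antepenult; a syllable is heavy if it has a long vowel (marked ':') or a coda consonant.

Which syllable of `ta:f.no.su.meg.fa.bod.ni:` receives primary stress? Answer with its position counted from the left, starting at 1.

Weights: 5 fa L, 6 bod H, 7 ni: H.
The penult (syllable 6, bod) is heavy, so it takes stress.
Primary stress: syllable 6 → ta:f.no.su.meg.fa.ˈbod.ni:.

6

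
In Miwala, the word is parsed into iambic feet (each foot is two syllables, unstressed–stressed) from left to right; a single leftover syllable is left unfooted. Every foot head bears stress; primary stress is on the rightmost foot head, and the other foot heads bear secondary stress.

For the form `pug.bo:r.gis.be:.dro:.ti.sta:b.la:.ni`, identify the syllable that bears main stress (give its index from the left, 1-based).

Parse left to right into iambic (σˈσ) feet: (pug.ˈbo:r) (gis.ˈbe:) (dro:.ˈti) (sta:b.ˈla:) ni. Syllable 9 is left unfooted.
Foot heads (stressed positions): 2, 4, 6, 8.
End Rule Rightmost: primary stress on the rightmost head = syllable 8.
Primary stress: syllable 8 → pug.bo:r.gis.be:.dro:.ti.sta:b.ˈla:.ni.

8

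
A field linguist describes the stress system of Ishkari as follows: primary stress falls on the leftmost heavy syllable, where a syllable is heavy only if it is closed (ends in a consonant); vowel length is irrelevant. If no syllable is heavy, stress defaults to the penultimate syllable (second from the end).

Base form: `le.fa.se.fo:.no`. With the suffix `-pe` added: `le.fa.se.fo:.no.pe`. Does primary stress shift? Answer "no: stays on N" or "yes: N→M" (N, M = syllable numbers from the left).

yes: 4→5

Base `le.fa.se.fo:.no` (5 syllables):
  Weights: 1 le L, 2 fa L, 3 se L, 4 fo: L, 5 no L.
  No heavy syllable in the domain; default to the penultimate syllable (second from the end) = syllable 4.
  → primary stress on syllable 4.
Suffixed `le.fa.se.fo:.no.pe` (6 syllables):
  Weights: 1 le L, 2 fa L, 3 se L, 4 fo: L, 5 no L, 6 pe L.
  No heavy syllable in the domain; default to the penultimate syllable (second from the end) = syllable 5.
  → primary stress on syllable 5.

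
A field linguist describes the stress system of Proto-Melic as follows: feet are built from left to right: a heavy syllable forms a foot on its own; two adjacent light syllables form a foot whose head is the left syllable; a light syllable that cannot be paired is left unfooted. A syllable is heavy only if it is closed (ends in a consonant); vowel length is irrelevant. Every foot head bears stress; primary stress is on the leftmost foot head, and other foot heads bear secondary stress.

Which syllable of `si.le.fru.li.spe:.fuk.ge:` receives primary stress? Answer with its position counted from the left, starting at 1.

Weights: 1 si L, 2 le L, 3 fru L, 4 li L, 5 spe: L, 6 fuk H, 7 ge: L.
Parse left to right (heavy = foot alone; LL = one foot; stranded L unfooted): (ˈsi.le) (ˈfru.li) spe: (ˈfuk) ge:.
Foot heads: 1, 3, 6.
Primary stress on the leftmost head = syllable 1.
Primary stress: syllable 1 → ˈsi.le.fru.li.spe:.fuk.ge:.

1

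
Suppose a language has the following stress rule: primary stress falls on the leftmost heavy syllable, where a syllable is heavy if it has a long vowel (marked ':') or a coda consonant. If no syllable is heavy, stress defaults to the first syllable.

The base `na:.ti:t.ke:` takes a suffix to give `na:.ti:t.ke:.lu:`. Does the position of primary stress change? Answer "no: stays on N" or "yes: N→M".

Base `na:.ti:t.ke:` (3 syllables):
  Weights: 1 na: H, 2 ti:t H, 3 ke: H.
  Heavy syllables in the domain: 1, 2, 3. The leftmost is syllable 1 (na:).
  → primary stress on syllable 1.
Suffixed `na:.ti:t.ke:.lu:` (4 syllables):
  Weights: 1 na: H, 2 ti:t H, 3 ke: H, 4 lu: H.
  Heavy syllables in the domain: 1, 2, 3, 4. The leftmost is syllable 1 (na:).
  → primary stress on syllable 1.

no: stays on 1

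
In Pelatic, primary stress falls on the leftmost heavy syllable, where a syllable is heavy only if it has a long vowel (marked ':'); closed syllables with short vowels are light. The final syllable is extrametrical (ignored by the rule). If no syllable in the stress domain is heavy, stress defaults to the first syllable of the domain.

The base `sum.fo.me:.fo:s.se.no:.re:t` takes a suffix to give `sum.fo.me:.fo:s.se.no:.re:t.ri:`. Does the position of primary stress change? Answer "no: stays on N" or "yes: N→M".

Base `sum.fo.me:.fo:s.se.no:.re:t` (7 syllables):
  The final syllable (7, re:t) is extrametrical; the stress domain is syllables 1–6.
  Weights: 1 sum L, 2 fo L, 3 me: H, 4 fo:s H, 5 se L, 6 no: H.
  Heavy syllables in the domain: 3, 4, 6. The leftmost is syllable 3 (me:).
  → primary stress on syllable 3.
Suffixed `sum.fo.me:.fo:s.se.no:.re:t.ri:` (8 syllables):
  The final syllable (8, ri:) is extrametrical; the stress domain is syllables 1–7.
  Weights: 1 sum L, 2 fo L, 3 me: H, 4 fo:s H, 5 se L, 6 no: H, 7 re:t H.
  Heavy syllables in the domain: 3, 4, 6, 7. The leftmost is syllable 3 (me:).
  → primary stress on syllable 3.

no: stays on 3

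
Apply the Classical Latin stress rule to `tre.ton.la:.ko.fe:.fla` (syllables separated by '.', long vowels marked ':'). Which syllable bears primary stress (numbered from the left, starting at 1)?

5

Classical Latin: stress the penult if heavy (long vowel or closed), else the antepenult.
Weights: 4 ko L, 5 fe: H, 6 fla L.
The penult (syllable 5, fe:) is heavy, so it takes stress.
Stress on syllable 5: tre.ton.la:.ko.ˈfe:.fla.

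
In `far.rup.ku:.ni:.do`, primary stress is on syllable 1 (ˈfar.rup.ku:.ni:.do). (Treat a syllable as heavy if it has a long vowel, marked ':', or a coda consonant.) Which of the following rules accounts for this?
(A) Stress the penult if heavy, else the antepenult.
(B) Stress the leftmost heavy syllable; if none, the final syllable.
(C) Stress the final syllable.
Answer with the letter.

Rule A → syllable 4 (observed: 1).
Rule B → syllable 1 ✓.
Rule C → syllable 5 (observed: 1).

B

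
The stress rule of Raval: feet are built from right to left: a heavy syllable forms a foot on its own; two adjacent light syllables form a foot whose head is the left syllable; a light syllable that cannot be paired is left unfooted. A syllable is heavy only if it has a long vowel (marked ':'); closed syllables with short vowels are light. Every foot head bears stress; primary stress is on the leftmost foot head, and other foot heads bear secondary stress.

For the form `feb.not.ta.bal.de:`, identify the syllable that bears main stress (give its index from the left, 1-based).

1

Weights: 1 feb L, 2 not L, 3 ta L, 4 bal L, 5 de: H.
Parse right to left (heavy = foot alone; LL = one foot; stranded L unfooted): (ˈfeb.not) (ˈta.bal) (ˈde:).
Foot heads: 1, 3, 5.
Primary stress on the leftmost head = syllable 1.
Primary stress: syllable 1 → ˈfeb.not.ta.bal.de:.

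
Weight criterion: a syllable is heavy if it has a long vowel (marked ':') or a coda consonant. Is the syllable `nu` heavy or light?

`nu`: short vowel, open (no coda). Short vowel, open → light.

light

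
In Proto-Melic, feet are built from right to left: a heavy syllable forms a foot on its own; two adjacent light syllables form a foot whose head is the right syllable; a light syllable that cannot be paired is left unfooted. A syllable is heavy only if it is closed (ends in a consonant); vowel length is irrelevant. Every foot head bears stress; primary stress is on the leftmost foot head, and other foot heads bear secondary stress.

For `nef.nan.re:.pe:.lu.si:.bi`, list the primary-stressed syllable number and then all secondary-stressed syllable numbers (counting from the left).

Weights: 1 nef H, 2 nan H, 3 re: L, 4 pe: L, 5 lu L, 6 si: L, 7 bi L.
Parse right to left (heavy = foot alone; LL = one foot; stranded L unfooted): (ˈnef) (ˈnan) re: (pe:.ˈlu) (si:.ˈbi).
Foot heads: 1, 2, 5, 7.
Primary stress on the leftmost head = syllable 1.
Secondary stress on 2, 5, 7: ˈnef.ˌnan.re:.pe:.ˌlu.si:.ˌbi.

primary 1, secondary 2, 5, 7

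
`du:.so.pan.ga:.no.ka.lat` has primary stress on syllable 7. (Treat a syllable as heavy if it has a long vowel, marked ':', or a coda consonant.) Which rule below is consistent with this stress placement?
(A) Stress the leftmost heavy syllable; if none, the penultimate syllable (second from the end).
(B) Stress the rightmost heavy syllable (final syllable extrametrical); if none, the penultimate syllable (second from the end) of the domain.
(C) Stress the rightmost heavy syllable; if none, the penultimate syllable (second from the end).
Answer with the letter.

C

Rule A → syllable 1 (observed: 7).
Rule B → syllable 4 (observed: 7).
Rule C → syllable 7 ✓.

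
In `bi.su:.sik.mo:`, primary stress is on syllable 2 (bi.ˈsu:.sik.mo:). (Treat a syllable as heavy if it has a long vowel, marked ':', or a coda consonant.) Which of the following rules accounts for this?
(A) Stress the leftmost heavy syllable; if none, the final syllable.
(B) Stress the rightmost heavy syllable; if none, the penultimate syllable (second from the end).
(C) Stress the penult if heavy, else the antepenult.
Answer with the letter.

Rule A → syllable 2 ✓.
Rule B → syllable 4 (observed: 2).
Rule C → syllable 3 (observed: 2).

A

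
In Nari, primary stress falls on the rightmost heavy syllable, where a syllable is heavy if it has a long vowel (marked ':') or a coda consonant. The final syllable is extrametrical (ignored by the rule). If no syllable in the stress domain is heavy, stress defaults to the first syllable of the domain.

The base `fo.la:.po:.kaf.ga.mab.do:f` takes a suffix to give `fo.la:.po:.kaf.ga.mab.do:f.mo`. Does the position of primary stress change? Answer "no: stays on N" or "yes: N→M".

Base `fo.la:.po:.kaf.ga.mab.do:f` (7 syllables):
  The final syllable (7, do:f) is extrametrical; the stress domain is syllables 1–6.
  Weights: 1 fo L, 2 la: H, 3 po: H, 4 kaf H, 5 ga L, 6 mab H.
  Heavy syllables in the domain: 2, 3, 4, 6. The rightmost is syllable 6 (mab).
  → primary stress on syllable 6.
Suffixed `fo.la:.po:.kaf.ga.mab.do:f.mo` (8 syllables):
  The final syllable (8, mo) is extrametrical; the stress domain is syllables 1–7.
  Weights: 1 fo L, 2 la: H, 3 po: H, 4 kaf H, 5 ga L, 6 mab H, 7 do:f H.
  Heavy syllables in the domain: 2, 3, 4, 6, 7. The rightmost is syllable 7 (do:f).
  → primary stress on syllable 7.

yes: 6→7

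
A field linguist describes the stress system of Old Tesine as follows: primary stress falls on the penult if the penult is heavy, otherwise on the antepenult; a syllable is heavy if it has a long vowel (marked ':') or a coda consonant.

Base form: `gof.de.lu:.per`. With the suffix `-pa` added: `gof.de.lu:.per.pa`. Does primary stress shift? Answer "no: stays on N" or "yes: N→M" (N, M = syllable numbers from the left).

yes: 3→4

Base `gof.de.lu:.per` (4 syllables):
  Weights: 2 de L, 3 lu: H, 4 per H.
  The penult (syllable 3, lu:) is heavy, so it takes stress.
  → primary stress on syllable 3.
Suffixed `gof.de.lu:.per.pa` (5 syllables):
  Weights: 3 lu: H, 4 per H, 5 pa L.
  The penult (syllable 4, per) is heavy, so it takes stress.
  → primary stress on syllable 4.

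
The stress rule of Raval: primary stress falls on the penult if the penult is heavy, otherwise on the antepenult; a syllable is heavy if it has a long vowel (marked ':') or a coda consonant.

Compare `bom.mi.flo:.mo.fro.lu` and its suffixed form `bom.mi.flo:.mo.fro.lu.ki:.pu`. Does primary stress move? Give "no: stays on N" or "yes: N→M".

Base `bom.mi.flo:.mo.fro.lu` (6 syllables):
  Weights: 4 mo L, 5 fro L, 6 lu L.
  The penult (syllable 5, fro) is light, so stress falls on the antepenult (syllable 4, mo).
  → primary stress on syllable 4.
Suffixed `bom.mi.flo:.mo.fro.lu.ki:.pu` (8 syllables):
  Weights: 6 lu L, 7 ki: H, 8 pu L.
  The penult (syllable 7, ki:) is heavy, so it takes stress.
  → primary stress on syllable 7.

yes: 4→7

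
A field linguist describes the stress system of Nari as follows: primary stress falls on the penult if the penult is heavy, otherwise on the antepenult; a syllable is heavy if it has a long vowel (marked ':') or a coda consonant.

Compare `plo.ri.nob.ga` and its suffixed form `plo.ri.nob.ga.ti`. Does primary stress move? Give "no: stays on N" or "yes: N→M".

Base `plo.ri.nob.ga` (4 syllables):
  Weights: 2 ri L, 3 nob H, 4 ga L.
  The penult (syllable 3, nob) is heavy, so it takes stress.
  → primary stress on syllable 3.
Suffixed `plo.ri.nob.ga.ti` (5 syllables):
  Weights: 3 nob H, 4 ga L, 5 ti L.
  The penult (syllable 4, ga) is light, so stress falls on the antepenult (syllable 3, nob).
  → primary stress on syllable 3.

no: stays on 3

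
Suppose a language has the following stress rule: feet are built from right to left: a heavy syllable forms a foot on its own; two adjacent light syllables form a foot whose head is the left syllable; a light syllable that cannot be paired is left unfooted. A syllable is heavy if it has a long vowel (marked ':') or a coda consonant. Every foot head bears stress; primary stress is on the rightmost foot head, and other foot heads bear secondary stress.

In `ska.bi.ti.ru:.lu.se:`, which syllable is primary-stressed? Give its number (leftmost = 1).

6

Weights: 1 ska L, 2 bi L, 3 ti L, 4 ru: H, 5 lu L, 6 se: H.
Parse right to left (heavy = foot alone; LL = one foot; stranded L unfooted): ska (ˈbi.ti) (ˈru:) lu (ˈse:).
Foot heads: 2, 4, 6.
Primary stress on the rightmost head = syllable 6.
Primary stress: syllable 6 → ska.bi.ti.ru:.lu.ˈse:.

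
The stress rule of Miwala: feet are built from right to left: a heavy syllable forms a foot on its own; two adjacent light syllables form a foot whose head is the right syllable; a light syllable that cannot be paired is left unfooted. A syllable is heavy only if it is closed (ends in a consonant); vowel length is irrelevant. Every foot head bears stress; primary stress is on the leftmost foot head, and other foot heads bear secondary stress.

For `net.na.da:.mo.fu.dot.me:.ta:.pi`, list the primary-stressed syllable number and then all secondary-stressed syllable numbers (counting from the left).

Weights: 1 net H, 2 na L, 3 da: L, 4 mo L, 5 fu L, 6 dot H, 7 me: L, 8 ta: L, 9 pi L.
Parse right to left (heavy = foot alone; LL = one foot; stranded L unfooted): (ˈnet) (na.ˈda:) (mo.ˈfu) (ˈdot) me: (ta:.ˈpi).
Foot heads: 1, 3, 5, 6, 9.
Primary stress on the leftmost head = syllable 1.
Secondary stress on 3, 5, 6, 9: ˈnet.na.ˌda:.mo.ˌfu.ˌdot.me:.ta:.ˌpi.

primary 1, secondary 3, 5, 6, 9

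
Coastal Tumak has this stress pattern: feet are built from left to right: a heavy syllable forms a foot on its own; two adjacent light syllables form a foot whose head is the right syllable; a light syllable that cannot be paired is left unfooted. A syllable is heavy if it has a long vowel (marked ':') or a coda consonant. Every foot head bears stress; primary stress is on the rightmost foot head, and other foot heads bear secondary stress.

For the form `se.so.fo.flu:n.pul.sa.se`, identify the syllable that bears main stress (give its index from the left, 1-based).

Weights: 1 se L, 2 so L, 3 fo L, 4 flu:n H, 5 pul H, 6 sa L, 7 se L.
Parse left to right (heavy = foot alone; LL = one foot; stranded L unfooted): (se.ˈso) fo (ˈflu:n) (ˈpul) (sa.ˈse).
Foot heads: 2, 4, 5, 7.
Primary stress on the rightmost head = syllable 7.
Primary stress: syllable 7 → se.so.fo.flu:n.pul.sa.ˈse.

7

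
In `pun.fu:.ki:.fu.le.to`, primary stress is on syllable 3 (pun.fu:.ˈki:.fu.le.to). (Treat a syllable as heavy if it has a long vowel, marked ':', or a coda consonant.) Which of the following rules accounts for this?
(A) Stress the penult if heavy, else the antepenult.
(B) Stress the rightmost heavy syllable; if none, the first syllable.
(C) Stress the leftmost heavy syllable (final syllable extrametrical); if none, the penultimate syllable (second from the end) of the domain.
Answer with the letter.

B

Rule A → syllable 4 (observed: 3).
Rule B → syllable 3 ✓.
Rule C → syllable 1 (observed: 3).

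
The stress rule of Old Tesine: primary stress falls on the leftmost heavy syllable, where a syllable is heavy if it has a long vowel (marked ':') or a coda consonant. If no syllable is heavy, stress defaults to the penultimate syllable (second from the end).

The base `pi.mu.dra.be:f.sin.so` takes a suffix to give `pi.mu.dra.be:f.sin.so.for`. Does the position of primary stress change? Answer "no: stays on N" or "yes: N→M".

no: stays on 4

Base `pi.mu.dra.be:f.sin.so` (6 syllables):
  Weights: 1 pi L, 2 mu L, 3 dra L, 4 be:f H, 5 sin H, 6 so L.
  Heavy syllables in the domain: 4, 5. The leftmost is syllable 4 (be:f).
  → primary stress on syllable 4.
Suffixed `pi.mu.dra.be:f.sin.so.for` (7 syllables):
  Weights: 1 pi L, 2 mu L, 3 dra L, 4 be:f H, 5 sin H, 6 so L, 7 for H.
  Heavy syllables in the domain: 4, 5, 7. The leftmost is syllable 4 (be:f).
  → primary stress on syllable 4.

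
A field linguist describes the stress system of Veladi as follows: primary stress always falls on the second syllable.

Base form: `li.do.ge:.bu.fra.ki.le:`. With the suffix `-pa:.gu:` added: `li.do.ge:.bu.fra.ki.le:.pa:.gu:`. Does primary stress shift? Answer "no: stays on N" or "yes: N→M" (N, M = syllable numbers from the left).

no: stays on 2

Base `li.do.ge:.bu.fra.ki.le:` (7 syllables):
  The word has 7 syllables; the second syllable is syllable 2 (do).
  → primary stress on syllable 2.
Suffixed `li.do.ge:.bu.fra.ki.le:.pa:.gu:` (9 syllables):
  The word has 9 syllables; the second syllable is syllable 2 (do).
  → primary stress on syllable 2.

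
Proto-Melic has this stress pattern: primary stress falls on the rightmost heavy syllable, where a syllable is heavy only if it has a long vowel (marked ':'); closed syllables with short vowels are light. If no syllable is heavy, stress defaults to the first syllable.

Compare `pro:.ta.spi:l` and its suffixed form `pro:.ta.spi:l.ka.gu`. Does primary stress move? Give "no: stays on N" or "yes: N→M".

Base `pro:.ta.spi:l` (3 syllables):
  Weights: 1 pro: H, 2 ta L, 3 spi:l H.
  Heavy syllables in the domain: 1, 3. The rightmost is syllable 3 (spi:l).
  → primary stress on syllable 3.
Suffixed `pro:.ta.spi:l.ka.gu` (5 syllables):
  Weights: 1 pro: H, 2 ta L, 3 spi:l H, 4 ka L, 5 gu L.
  Heavy syllables in the domain: 1, 3. The rightmost is syllable 3 (spi:l).
  → primary stress on syllable 3.

no: stays on 3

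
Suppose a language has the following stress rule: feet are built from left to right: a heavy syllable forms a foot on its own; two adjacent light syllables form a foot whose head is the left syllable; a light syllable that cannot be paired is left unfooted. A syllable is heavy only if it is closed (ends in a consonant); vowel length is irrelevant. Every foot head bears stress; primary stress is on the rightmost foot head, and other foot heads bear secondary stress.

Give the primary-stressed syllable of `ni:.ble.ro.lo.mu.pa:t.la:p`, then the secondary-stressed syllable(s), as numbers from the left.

Weights: 1 ni: L, 2 ble L, 3 ro L, 4 lo L, 5 mu L, 6 pa:t H, 7 la:p H.
Parse left to right (heavy = foot alone; LL = one foot; stranded L unfooted): (ˈni:.ble) (ˈro.lo) mu (ˈpa:t) (ˈla:p).
Foot heads: 1, 3, 6, 7.
Primary stress on the rightmost head = syllable 7.
Secondary stress on 1, 3, 6: ˌni:.ble.ˌro.lo.mu.ˌpa:t.ˈla:p.

primary 7, secondary 1, 3, 6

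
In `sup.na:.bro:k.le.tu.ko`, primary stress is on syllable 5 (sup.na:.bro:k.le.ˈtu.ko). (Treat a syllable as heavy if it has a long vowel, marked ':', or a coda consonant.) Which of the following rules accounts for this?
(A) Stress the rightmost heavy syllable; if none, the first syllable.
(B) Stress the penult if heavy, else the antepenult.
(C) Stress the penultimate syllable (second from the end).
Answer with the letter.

C

Rule A → syllable 3 (observed: 5).
Rule B → syllable 4 (observed: 5).
Rule C → syllable 5 ✓.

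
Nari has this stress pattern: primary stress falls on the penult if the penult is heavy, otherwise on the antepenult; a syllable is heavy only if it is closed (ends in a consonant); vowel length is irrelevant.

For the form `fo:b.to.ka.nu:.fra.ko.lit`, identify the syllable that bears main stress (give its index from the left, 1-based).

5

Weights: 5 fra L, 6 ko L, 7 lit H.
The penult (syllable 6, ko) is light, so stress falls on the antepenult (syllable 5, fra).
Primary stress: syllable 5 → fo:b.to.ka.nu:.ˈfra.ko.lit.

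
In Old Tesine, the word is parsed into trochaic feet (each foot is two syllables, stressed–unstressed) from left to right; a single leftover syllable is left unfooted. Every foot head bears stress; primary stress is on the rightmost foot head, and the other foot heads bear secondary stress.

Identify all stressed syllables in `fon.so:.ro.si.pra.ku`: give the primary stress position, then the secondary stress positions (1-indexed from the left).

Parse left to right into trochaic (ˈσσ) feet: (ˈfon.so:) (ˈro.si) (ˈpra.ku).
Foot heads (stressed positions): 1, 3, 5.
End Rule Rightmost: primary stress on the rightmost head = syllable 5.
Secondary stress on 1, 3: ˌfon.so:.ˌro.si.ˈpra.ku.

primary 5, secondary 1, 3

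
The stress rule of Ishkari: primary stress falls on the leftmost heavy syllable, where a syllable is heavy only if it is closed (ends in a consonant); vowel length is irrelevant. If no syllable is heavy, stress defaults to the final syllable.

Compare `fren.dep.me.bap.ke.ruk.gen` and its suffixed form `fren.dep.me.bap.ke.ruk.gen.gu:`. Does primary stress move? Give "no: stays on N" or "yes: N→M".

Base `fren.dep.me.bap.ke.ruk.gen` (7 syllables):
  Weights: 1 fren H, 2 dep H, 3 me L, 4 bap H, 5 ke L, 6 ruk H, 7 gen H.
  Heavy syllables in the domain: 1, 2, 4, 6, 7. The leftmost is syllable 1 (fren).
  → primary stress on syllable 1.
Suffixed `fren.dep.me.bap.ke.ruk.gen.gu:` (8 syllables):
  Weights: 1 fren H, 2 dep H, 3 me L, 4 bap H, 5 ke L, 6 ruk H, 7 gen H, 8 gu: L.
  Heavy syllables in the domain: 1, 2, 4, 6, 7. The leftmost is syllable 1 (fren).
  → primary stress on syllable 1.

no: stays on 1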